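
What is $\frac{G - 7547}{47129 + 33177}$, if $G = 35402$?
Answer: $\frac{27855}{80306} \approx 0.34686$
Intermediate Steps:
$\frac{G - 7547}{47129 + 33177} = \frac{35402 - 7547}{47129 + 33177} = \frac{27855}{80306}$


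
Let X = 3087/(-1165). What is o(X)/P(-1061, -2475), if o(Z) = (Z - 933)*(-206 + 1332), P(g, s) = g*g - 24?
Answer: -1227376032/1311437005 ≈ -0.93590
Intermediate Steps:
P(g, s) = -24 + g**2 (P(g, s) = g**2 - 24 = -24 + g**2)
X = -3087/1165 (X = 3087*(-1/1165) = -3087/1165 ≈ -2.6498)
o(Z) = -1050558 + 1126*Z (o(Z) = (-933 + Z)*1126 = -1050558 + 1126*Z)
o(X)/P(-1061, -2475) = (-1050558 + 1126*(-3087/1165))/(-24 + (-1061)**2) = (-1050558 - 3475962/1165)/(-24 + 1125721) = -1227376032/1165/1125697 = -1227376032/1165*1/1125697 = -1227376032/1311437005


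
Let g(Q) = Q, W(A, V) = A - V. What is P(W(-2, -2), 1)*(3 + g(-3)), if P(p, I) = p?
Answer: 0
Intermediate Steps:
P(W(-2, -2), 1)*(3 + g(-3)) = (-2 - 1*(-2))*(3 - 3) = (-2 + 2)*0 = 0*0 = 0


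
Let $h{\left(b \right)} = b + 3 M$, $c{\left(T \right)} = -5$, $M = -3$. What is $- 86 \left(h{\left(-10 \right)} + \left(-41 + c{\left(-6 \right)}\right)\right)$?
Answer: $5590$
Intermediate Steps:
$h{\left(b \right)} = -9 + b$ ($h{\left(b \right)} = b + 3 \left(-3\right) = b - 9 = -9 + b$)
$- 86 \left(h{\left(-10 \right)} + \left(-41 + c{\left(-6 \right)}\right)\right) = - 86 \left(\left(-9 - 10\right) - 46\right) = - 86 \left(-19 - 46\right) = \left(-86\right) \left(-65\right) = 5590$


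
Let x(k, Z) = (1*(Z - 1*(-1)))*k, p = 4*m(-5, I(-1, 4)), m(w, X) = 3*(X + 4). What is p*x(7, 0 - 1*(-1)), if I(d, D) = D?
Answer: 1344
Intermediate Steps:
m(w, X) = 12 + 3*X (m(w, X) = 3*(4 + X) = 12 + 3*X)
p = 96 (p = 4*(12 + 3*4) = 4*(12 + 12) = 4*24 = 96)
x(k, Z) = k*(1 + Z) (x(k, Z) = (1*(Z + 1))*k = (1*(1 + Z))*k = (1 + Z)*k = k*(1 + Z))
p*x(7, 0 - 1*(-1)) = 96*(7*(1 + (0 - 1*(-1)))) = 96*(7*(1 + (0 + 1))) = 96*(7*(1 + 1)) = 96*(7*2) = 96*14 = 1344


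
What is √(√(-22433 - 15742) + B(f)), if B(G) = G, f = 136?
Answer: √(136 + 5*I*√1527) ≈ 13.676 + 7.1434*I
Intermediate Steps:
√(√(-22433 - 15742) + B(f)) = √(√(-22433 - 15742) + 136) = √(√(-38175) + 136) = √(5*I*√1527 + 136) = √(136 + 5*I*√1527)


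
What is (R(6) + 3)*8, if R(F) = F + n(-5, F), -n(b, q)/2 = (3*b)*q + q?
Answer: 1416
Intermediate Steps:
n(b, q) = -2*q - 6*b*q (n(b, q) = -2*((3*b)*q + q) = -2*(3*b*q + q) = -2*(q + 3*b*q) = -2*q - 6*b*q)
R(F) = 29*F (R(F) = F - 2*F*(1 + 3*(-5)) = F - 2*F*(1 - 15) = F - 2*F*(-14) = F + 28*F = 29*F)
(R(6) + 3)*8 = (29*6 + 3)*8 = (174 + 3)*8 = 177*8 = 1416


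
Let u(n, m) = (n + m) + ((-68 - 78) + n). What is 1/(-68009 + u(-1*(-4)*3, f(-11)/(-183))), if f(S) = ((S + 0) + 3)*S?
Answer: -183/12468061 ≈ -1.4677e-5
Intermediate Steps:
f(S) = S*(3 + S) (f(S) = (S + 3)*S = (3 + S)*S = S*(3 + S))
u(n, m) = -146 + m + 2*n (u(n, m) = (m + n) + (-146 + n) = -146 + m + 2*n)
1/(-68009 + u(-1*(-4)*3, f(-11)/(-183))) = 1/(-68009 + (-146 - 11*(3 - 11)/(-183) + 2*(-1*(-4)*3))) = 1/(-68009 + (-146 - 11*(-8)*(-1/183) + 2*(4*3))) = 1/(-68009 + (-146 + 88*(-1/183) + 2*12)) = 1/(-68009 + (-146 - 88/183 + 24)) = 1/(-68009 - 22414/183) = 1/(-12468061/183) = -183/12468061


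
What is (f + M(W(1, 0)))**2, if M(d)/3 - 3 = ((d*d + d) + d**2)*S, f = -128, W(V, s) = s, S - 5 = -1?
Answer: 14161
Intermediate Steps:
S = 4 (S = 5 - 1 = 4)
M(d) = 9 + 12*d + 24*d**2 (M(d) = 9 + 3*(((d*d + d) + d**2)*4) = 9 + 3*(((d**2 + d) + d**2)*4) = 9 + 3*(((d + d**2) + d**2)*4) = 9 + 3*((d + 2*d**2)*4) = 9 + 3*(4*d + 8*d**2) = 9 + (12*d + 24*d**2) = 9 + 12*d + 24*d**2)
(f + M(W(1, 0)))**2 = (-128 + (9 + 12*0 + 24*0**2))**2 = (-128 + (9 + 0 + 24*0))**2 = (-128 + (9 + 0 + 0))**2 = (-128 + 9)**2 = (-119)**2 = 14161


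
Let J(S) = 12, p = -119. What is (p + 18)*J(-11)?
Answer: -1212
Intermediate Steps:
(p + 18)*J(-11) = (-119 + 18)*12 = -101*12 = -1212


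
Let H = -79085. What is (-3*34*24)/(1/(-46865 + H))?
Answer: 308325600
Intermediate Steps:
(-3*34*24)/(1/(-46865 + H)) = (-3*34*24)/(1/(-46865 - 79085)) = (-102*24)/(1/(-125950)) = -2448/(-1/125950) = -2448*(-125950) = 308325600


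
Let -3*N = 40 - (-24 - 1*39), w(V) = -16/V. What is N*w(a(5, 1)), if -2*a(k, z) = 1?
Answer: -3296/3 ≈ -1098.7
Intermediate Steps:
a(k, z) = -½ (a(k, z) = -½*1 = -½)
N = -103/3 (N = -(40 - (-24 - 1*39))/3 = -(40 - (-24 - 39))/3 = -(40 - 1*(-63))/3 = -(40 + 63)/3 = -⅓*103 = -103/3 ≈ -34.333)
N*w(a(5, 1)) = -(-1648)/(3*(-½)) = -(-1648)*(-2)/3 = -103/3*32 = -3296/3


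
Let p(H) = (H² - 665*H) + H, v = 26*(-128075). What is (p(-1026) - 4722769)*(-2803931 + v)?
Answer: 18333121415349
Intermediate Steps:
v = -3329950
p(H) = H² - 664*H
(p(-1026) - 4722769)*(-2803931 + v) = (-1026*(-664 - 1026) - 4722769)*(-2803931 - 3329950) = (-1026*(-1690) - 4722769)*(-6133881) = (1733940 - 4722769)*(-6133881) = -2988829*(-6133881) = 18333121415349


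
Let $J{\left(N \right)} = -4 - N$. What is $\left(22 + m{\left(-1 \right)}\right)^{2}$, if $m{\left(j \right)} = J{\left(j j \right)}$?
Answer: $289$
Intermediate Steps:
$m{\left(j \right)} = -4 - j^{2}$ ($m{\left(j \right)} = -4 - j j = -4 - j^{2}$)
$\left(22 + m{\left(-1 \right)}\right)^{2} = \left(22 - 5\right)^{2} = 17^{2} = 289$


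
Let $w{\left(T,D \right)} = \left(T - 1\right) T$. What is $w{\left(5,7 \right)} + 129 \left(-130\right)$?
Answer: $-16750$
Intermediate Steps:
$w{\left(T,D \right)} = T \left(-1 + T\right)$ ($w{\left(T,D \right)} = \left(-1 + T\right) T = T \left(-1 + T\right)$)
$w{\left(5,7 \right)} + 129 \left(-130\right) = 5 \left(-1 + 5\right) + 129 \left(-130\right) = 5 \cdot 4 - 16770 = 20 - 16770 = -16750$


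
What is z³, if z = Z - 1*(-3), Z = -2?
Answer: 1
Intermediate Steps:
z = 1 (z = -2 - 1*(-3) = -2 + 3 = 1)
z³ = 1³ = 1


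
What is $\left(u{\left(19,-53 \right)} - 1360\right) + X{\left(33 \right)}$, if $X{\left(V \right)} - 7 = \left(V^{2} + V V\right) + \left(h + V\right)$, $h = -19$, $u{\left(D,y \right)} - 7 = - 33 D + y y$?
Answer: $3028$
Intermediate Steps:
$u{\left(D,y \right)} = 7 + y^{2} - 33 D$ ($u{\left(D,y \right)} = 7 - \left(33 D - y y\right) = 7 - \left(- y^{2} + 33 D\right) = 7 + y^{2} - 33 D$)
$X{\left(V \right)} = -12 + V + 2 V^{2}$ ($X{\left(V \right)} = 7 + \left(\left(V^{2} + V V\right) + \left(-19 + V\right)\right) = 7 + \left(\left(V^{2} + V^{2}\right) + \left(-19 + V\right)\right) = 7 + \left(2 V^{2} + \left(-19 + V\right)\right) = 7 + \left(-19 + V + 2 V^{2}\right) = -12 + V + 2 V^{2}$)
$\left(u{\left(19,-53 \right)} - 1360\right) + X{\left(33 \right)} = \left(\left(7 + \left(-53\right)^{2} - 627\right) - 1360\right) + \left(-12 + 33 + 2 \cdot 33^{2}\right) = \left(\left(7 + 2809 - 627\right) - 1360\right) + \left(-12 + 33 + 2 \cdot 1089\right) = \left(2189 - 1360\right) + \left(-12 + 33 + 2178\right) = 829 + 2199 = 3028$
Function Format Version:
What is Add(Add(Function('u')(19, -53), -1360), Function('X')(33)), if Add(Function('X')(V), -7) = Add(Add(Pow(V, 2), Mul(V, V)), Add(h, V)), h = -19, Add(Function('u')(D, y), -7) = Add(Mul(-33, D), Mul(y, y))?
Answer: 3028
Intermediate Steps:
Function('u')(D, y) = Add(7, Pow(y, 2), Mul(-33, D)) (Function('u')(D, y) = Add(7, Add(Mul(-33, D), Mul(y, y))) = Add(7, Add(Mul(-33, D), Pow(y, 2))) = Add(7, Add(Pow(y, 2), Mul(-33, D))) = Add(7, Pow(y, 2), Mul(-33, D)))
Function('X')(V) = Add(-12, V, Mul(2, Pow(V, 2))) (Function('X')(V) = Add(7, Add(Add(Pow(V, 2), Mul(V, V)), Add(-19, V))) = Add(7, Add(Add(Pow(V, 2), Pow(V, 2)), Add(-19, V))) = Add(7, Add(Mul(2, Pow(V, 2)), Add(-19, V))) = Add(7, Add(-19, V, Mul(2, Pow(V, 2)))) = Add(-12, V, Mul(2, Pow(V, 2))))
Add(Add(Function('u')(19, -53), -1360), Function('X')(33)) = Add(Add(Add(7, Pow(-53, 2), Mul(-33, 19)), -1360), Add(-12, 33, Mul(2, Pow(33, 2)))) = Add(Add(Add(7, 2809, -627), -1360), Add(-12, 33, Mul(2, 1089))) = Add(Add(2189, -1360), Add(-12, 33, 2178)) = Add(829, 2199) = 3028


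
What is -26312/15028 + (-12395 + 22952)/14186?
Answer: -4127143/4099754 ≈ -1.0067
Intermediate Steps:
-26312/15028 + (-12395 + 22952)/14186 = -26312*1/15028 + 10557*(1/14186) = -506/289 + 10557/14186 = -4127143/4099754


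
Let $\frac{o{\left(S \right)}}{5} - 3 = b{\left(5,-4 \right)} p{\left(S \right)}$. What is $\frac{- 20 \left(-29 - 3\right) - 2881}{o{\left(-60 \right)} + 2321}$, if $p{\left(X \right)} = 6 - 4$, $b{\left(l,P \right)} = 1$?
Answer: $- \frac{747}{782} \approx -0.95524$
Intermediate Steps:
$p{\left(X \right)} = 2$ ($p{\left(X \right)} = 6 - 4 = 2$)
$o{\left(S \right)} = 25$ ($o{\left(S \right)} = 15 + 5 \cdot 1 \cdot 2 = 15 + 5 \cdot 2 = 15 + 10 = 25$)
$\frac{- 20 \left(-29 - 3\right) - 2881}{o{\left(-60 \right)} + 2321} = \frac{- 20 \left(-29 - 3\right) - 2881}{25 + 2321} = \frac{\left(-20\right) \left(-32\right) - 2881}{2346} = \left(640 - 2881\right) \frac{1}{2346} = \left(-2241\right) \frac{1}{2346} = - \frac{747}{782}$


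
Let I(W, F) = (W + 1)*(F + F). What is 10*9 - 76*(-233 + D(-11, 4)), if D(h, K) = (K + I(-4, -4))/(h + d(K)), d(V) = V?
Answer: 18102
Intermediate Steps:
I(W, F) = 2*F*(1 + W) (I(W, F) = (1 + W)*(2*F) = 2*F*(1 + W))
D(h, K) = (24 + K)/(K + h) (D(h, K) = (K + 2*(-4)*(1 - 4))/(h + K) = (K + 2*(-4)*(-3))/(K + h) = (K + 24)/(K + h) = (24 + K)/(K + h))
10*9 - 76*(-233 + D(-11, 4)) = 10*9 - 76*(-233 + (24 + 4)/(4 - 11)) = 90 - 76*(-233 + 28/(-7)) = 90 - 76*(-233 - ⅐*28) = 90 - 76*(-233 - 4) = 90 - 76*(-237) = 90 + 18012 = 18102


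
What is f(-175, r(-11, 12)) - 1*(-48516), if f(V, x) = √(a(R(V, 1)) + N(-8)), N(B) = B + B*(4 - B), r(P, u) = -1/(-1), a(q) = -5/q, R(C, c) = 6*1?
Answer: 48516 + I*√3774/6 ≈ 48516.0 + 10.239*I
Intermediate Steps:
R(C, c) = 6
r(P, u) = 1 (r(P, u) = -1*(-1) = 1)
f(V, x) = I*√3774/6 (f(V, x) = √(-5/6 - 8*(5 - 1*(-8))) = √(-5*⅙ - 8*(5 + 8)) = √(-⅚ - 8*13) = √(-⅚ - 104) = √(-629/6) = I*√3774/6)
f(-175, r(-11, 12)) - 1*(-48516) = I*√3774/6 - 1*(-48516) = I*√3774/6 + 48516 = 48516 + I*√3774/6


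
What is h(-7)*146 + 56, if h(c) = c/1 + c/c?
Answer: -820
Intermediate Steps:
h(c) = 1 + c (h(c) = c*1 + 1 = c + 1 = 1 + c)
h(-7)*146 + 56 = (1 - 7)*146 + 56 = -6*146 + 56 = -876 + 56 = -820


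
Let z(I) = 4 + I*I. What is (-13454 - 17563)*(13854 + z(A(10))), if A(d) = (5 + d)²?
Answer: -2000069211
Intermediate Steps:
z(I) = 4 + I²
(-13454 - 17563)*(13854 + z(A(10))) = (-13454 - 17563)*(13854 + (4 + ((5 + 10)²)²)) = -31017*(13854 + (4 + (15²)²)) = -31017*(13854 + (4 + 225²)) = -31017*(13854 + (4 + 50625)) = -31017*(13854 + 50629) = -31017*64483 = -2000069211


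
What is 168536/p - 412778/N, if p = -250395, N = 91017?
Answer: -39565729474/7596733905 ≈ -5.2083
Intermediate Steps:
168536/p - 412778/N = 168536/(-250395) - 412778/91017 = 168536*(-1/250395) - 412778*1/91017 = -168536/250395 - 412778/91017 = -39565729474/7596733905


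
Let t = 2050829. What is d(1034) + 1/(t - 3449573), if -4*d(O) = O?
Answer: -361575325/1398744 ≈ -258.50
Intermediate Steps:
d(O) = -O/4
d(1034) + 1/(t - 3449573) = -1/4*1034 + 1/(2050829 - 3449573) = -517/2 + 1/(-1398744) = -517/2 - 1/1398744 = -361575325/1398744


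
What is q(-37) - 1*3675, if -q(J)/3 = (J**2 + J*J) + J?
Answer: -11778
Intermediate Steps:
q(J) = -6*J**2 - 3*J (q(J) = -3*((J**2 + J*J) + J) = -3*((J**2 + J**2) + J) = -3*(2*J**2 + J) = -3*(J + 2*J**2) = -6*J**2 - 3*J)
q(-37) - 1*3675 = -3*(-37)*(1 + 2*(-37)) - 1*3675 = -3*(-37)*(1 - 74) - 3675 = -3*(-37)*(-73) - 3675 = -8103 - 3675 = -11778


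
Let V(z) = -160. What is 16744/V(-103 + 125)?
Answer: -2093/20 ≈ -104.65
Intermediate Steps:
16744/V(-103 + 125) = 16744/(-160) = 16744*(-1/160) = -2093/20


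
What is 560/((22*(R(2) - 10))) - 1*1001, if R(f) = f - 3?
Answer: -121401/121 ≈ -1003.3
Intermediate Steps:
R(f) = -3 + f
560/((22*(R(2) - 10))) - 1*1001 = 560/((22*((-3 + 2) - 10))) - 1*1001 = 560/((22*(-1 - 10))) - 1001 = 560/((22*(-11))) - 1001 = 560/(-242) - 1001 = 560*(-1/242) - 1001 = -280/121 - 1001 = -121401/121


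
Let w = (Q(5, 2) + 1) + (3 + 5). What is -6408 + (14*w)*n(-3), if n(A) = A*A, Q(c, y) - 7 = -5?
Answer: -5022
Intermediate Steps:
Q(c, y) = 2 (Q(c, y) = 7 - 5 = 2)
n(A) = A**2
w = 11 (w = (2 + 1) + (3 + 5) = 3 + 8 = 11)
-6408 + (14*w)*n(-3) = -6408 + (14*11)*(-3)**2 = -6408 + 154*9 = -6408 + 1386 = -5022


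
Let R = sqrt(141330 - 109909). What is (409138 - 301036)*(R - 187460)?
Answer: -20264800920 + 108102*sqrt(31421) ≈ -2.0246e+10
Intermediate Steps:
R = sqrt(31421) ≈ 177.26
(409138 - 301036)*(R - 187460) = (409138 - 301036)*(sqrt(31421) - 187460) = 108102*(-187460 + sqrt(31421)) = -20264800920 + 108102*sqrt(31421)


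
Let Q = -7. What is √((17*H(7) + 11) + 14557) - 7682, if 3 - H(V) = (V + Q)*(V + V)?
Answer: -7682 + √14619 ≈ -7561.1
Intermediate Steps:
H(V) = 3 - 2*V*(-7 + V) (H(V) = 3 - (V - 7)*(V + V) = 3 - (-7 + V)*2*V = 3 - 2*V*(-7 + V))
√((17*H(7) + 11) + 14557) - 7682 = √((17*(3 - 2*7² + 14*7) + 11) + 14557) - 7682 = √((17*(3 - 2*49 + 98) + 11) + 14557) - 7682 = √((17*(3 - 98 + 98) + 11) + 14557) - 7682 = √((17*3 + 11) + 14557) - 7682 = √((51 + 11) + 14557) - 7682 = √(62 + 14557) - 7682 = √14619 - 7682 = -7682 + √14619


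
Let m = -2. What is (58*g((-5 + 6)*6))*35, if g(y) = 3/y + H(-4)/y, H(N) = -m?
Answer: 5075/3 ≈ 1691.7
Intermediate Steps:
H(N) = 2 (H(N) = -1*(-2) = 2)
g(y) = 5/y (g(y) = 3/y + 2/y = 5/y)
(58*g((-5 + 6)*6))*35 = (58*(5/(((-5 + 6)*6))))*35 = (58*(5/((1*6))))*35 = (58*(5/6))*35 = (58*(5*(⅙)))*35 = (58*(⅚))*35 = (145/3)*35 = 5075/3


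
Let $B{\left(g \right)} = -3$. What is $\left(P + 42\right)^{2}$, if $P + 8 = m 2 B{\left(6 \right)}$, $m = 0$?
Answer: $1156$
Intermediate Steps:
$P = -8$ ($P = -8 + 0 \cdot 2 \left(-3\right) = -8 + 0 \left(-3\right) = -8 + 0 = -8$)
$\left(P + 42\right)^{2} = \left(-8 + 42\right)^{2} = 34^{2} = 1156$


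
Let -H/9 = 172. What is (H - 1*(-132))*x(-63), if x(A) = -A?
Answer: -89208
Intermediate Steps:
H = -1548 (H = -9*172 = -1548)
(H - 1*(-132))*x(-63) = (-1548 - 1*(-132))*(-1*(-63)) = (-1548 + 132)*63 = -1416*63 = -89208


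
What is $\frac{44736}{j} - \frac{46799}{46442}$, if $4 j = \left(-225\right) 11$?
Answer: $- \frac{23213071}{316650} \approx -73.308$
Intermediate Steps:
$j = - \frac{2475}{4}$ ($j = \frac{\left(-225\right) 11}{4} = \frac{1}{4} \left(-2475\right) = - \frac{2475}{4} \approx -618.75$)
$\frac{44736}{j} - \frac{46799}{46442} = \frac{44736}{- \frac{2475}{4}} - \frac{46799}{46442} = 44736 \left(- \frac{4}{2475}\right) - \frac{46799}{46442} = - \frac{59648}{825} - \frac{46799}{46442} = - \frac{23213071}{316650}$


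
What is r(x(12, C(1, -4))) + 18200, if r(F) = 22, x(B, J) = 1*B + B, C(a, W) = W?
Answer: 18222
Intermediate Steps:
x(B, J) = 2*B (x(B, J) = B + B = 2*B)
r(x(12, C(1, -4))) + 18200 = 22 + 18200 = 18222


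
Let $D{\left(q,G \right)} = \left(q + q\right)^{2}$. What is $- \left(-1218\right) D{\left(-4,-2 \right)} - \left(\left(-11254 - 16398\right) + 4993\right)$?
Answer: $100611$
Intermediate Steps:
$D{\left(q,G \right)} = 4 q^{2}$ ($D{\left(q,G \right)} = \left(2 q\right)^{2} = 4 q^{2}$)
$- \left(-1218\right) D{\left(-4,-2 \right)} - \left(\left(-11254 - 16398\right) + 4993\right) = - \left(-1218\right) 4 \left(-4\right)^{2} - \left(\left(-11254 - 16398\right) + 4993\right) = - \left(-1218\right) 4 \cdot 16 - \left(-27652 + 4993\right) = - \left(-1218\right) 64 - -22659 = \left(-1\right) \left(-77952\right) + 22659 = 77952 + 22659 = 100611$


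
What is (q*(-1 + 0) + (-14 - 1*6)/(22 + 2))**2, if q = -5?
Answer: 625/36 ≈ 17.361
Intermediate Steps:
(q*(-1 + 0) + (-14 - 1*6)/(22 + 2))**2 = (-5*(-1 + 0) + (-14 - 1*6)/(22 + 2))**2 = (-5*(-1) + (-14 - 6)/24)**2 = (5 - 20*1/24)**2 = (5 - 5/6)**2 = (25/6)**2 = 625/36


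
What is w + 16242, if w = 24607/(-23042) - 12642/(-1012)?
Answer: 47375692081/2914813 ≈ 16253.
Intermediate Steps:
w = 33299335/2914813 (w = 24607*(-1/23042) - 12642*(-1/1012) = -24607/23042 + 6321/506 = 33299335/2914813 ≈ 11.424)
w + 16242 = 33299335/2914813 + 16242 = 47375692081/2914813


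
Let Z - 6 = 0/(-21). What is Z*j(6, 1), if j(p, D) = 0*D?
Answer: 0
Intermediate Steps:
j(p, D) = 0
Z = 6 (Z = 6 + 0/(-21) = 6 + 0*(-1/21) = 6 + 0 = 6)
Z*j(6, 1) = 6*0 = 0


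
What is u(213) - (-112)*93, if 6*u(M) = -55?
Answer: 62441/6 ≈ 10407.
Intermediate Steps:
u(M) = -55/6 (u(M) = (⅙)*(-55) = -55/6)
u(213) - (-112)*93 = -55/6 - (-112)*93 = -55/6 - 1*(-10416) = -55/6 + 10416 = 62441/6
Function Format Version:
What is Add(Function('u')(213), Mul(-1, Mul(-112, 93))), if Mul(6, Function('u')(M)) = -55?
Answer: Rational(62441, 6) ≈ 10407.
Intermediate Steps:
Function('u')(M) = Rational(-55, 6) (Function('u')(M) = Mul(Rational(1, 6), -55) = Rational(-55, 6))
Add(Function('u')(213), Mul(-1, Mul(-112, 93))) = Add(Rational(-55, 6), Mul(-1, Mul(-112, 93))) = Add(Rational(-55, 6), Mul(-1, -10416)) = Add(Rational(-55, 6), 10416) = Rational(62441, 6)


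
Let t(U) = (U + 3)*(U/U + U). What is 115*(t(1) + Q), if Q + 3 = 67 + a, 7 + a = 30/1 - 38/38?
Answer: 10810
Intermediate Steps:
a = 22 (a = -7 + (30/1 - 38/38) = -7 + (30*1 - 38*1/38) = -7 + (30 - 1) = -7 + 29 = 22)
t(U) = (1 + U)*(3 + U) (t(U) = (3 + U)*(1 + U) = (1 + U)*(3 + U))
Q = 86 (Q = -3 + (67 + 22) = -3 + 89 = 86)
115*(t(1) + Q) = 115*((3 + 1² + 4*1) + 86) = 115*((3 + 1 + 4) + 86) = 115*(8 + 86) = 115*94 = 10810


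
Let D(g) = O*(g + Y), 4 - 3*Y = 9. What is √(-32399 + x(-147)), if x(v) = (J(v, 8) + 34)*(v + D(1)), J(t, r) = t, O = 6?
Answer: 6*I*√426 ≈ 123.84*I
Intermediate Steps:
Y = -5/3 (Y = 4/3 - ⅓*9 = 4/3 - 3 = -5/3 ≈ -1.6667)
D(g) = -10 + 6*g (D(g) = 6*(g - 5/3) = 6*(-5/3 + g) = -10 + 6*g)
x(v) = (-4 + v)*(34 + v) (x(v) = (v + 34)*(v + (-10 + 6*1)) = (34 + v)*(v + (-10 + 6)) = (34 + v)*(v - 4) = (34 + v)*(-4 + v) = (-4 + v)*(34 + v))
√(-32399 + x(-147)) = √(-32399 + (-136 + (-147)² + 30*(-147))) = √(-32399 + (-136 + 21609 - 4410)) = √(-32399 + 17063) = √(-15336) = 6*I*√426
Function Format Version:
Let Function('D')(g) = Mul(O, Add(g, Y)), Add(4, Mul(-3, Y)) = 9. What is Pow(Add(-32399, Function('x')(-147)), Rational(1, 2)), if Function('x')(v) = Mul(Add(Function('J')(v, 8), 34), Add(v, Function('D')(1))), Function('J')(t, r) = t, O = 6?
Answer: Mul(6, I, Pow(426, Rational(1, 2))) ≈ Mul(123.84, I)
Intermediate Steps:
Y = Rational(-5, 3) (Y = Add(Rational(4, 3), Mul(Rational(-1, 3), 9)) = Add(Rational(4, 3), -3) = Rational(-5, 3) ≈ -1.6667)
Function('D')(g) = Add(-10, Mul(6, g)) (Function('D')(g) = Mul(6, Add(g, Rational(-5, 3))) = Mul(6, Add(Rational(-5, 3), g)) = Add(-10, Mul(6, g)))
Function('x')(v) = Mul(Add(-4, v), Add(34, v)) (Function('x')(v) = Mul(Add(v, 34), Add(v, Add(-10, Mul(6, 1)))) = Mul(Add(34, v), Add(v, Add(-10, 6))) = Mul(Add(34, v), Add(v, -4)) = Mul(Add(34, v), Add(-4, v)) = Mul(Add(-4, v), Add(34, v)))
Pow(Add(-32399, Function('x')(-147)), Rational(1, 2)) = Pow(Add(-32399, Add(-136, Pow(-147, 2), Mul(30, -147))), Rational(1, 2)) = Pow(Add(-32399, Add(-136, 21609, -4410)), Rational(1, 2)) = Pow(Add(-32399, 17063), Rational(1, 2)) = Pow(-15336, Rational(1, 2)) = Mul(6, I, Pow(426, Rational(1, 2)))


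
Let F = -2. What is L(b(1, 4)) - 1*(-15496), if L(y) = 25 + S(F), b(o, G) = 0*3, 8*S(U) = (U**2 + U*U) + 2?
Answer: 62089/4 ≈ 15522.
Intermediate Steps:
S(U) = 1/4 + U**2/4 (S(U) = ((U**2 + U*U) + 2)/8 = ((U**2 + U**2) + 2)/8 = (2*U**2 + 2)/8 = (2 + 2*U**2)/8 = 1/4 + U**2/4)
b(o, G) = 0
L(y) = 105/4 (L(y) = 25 + (1/4 + (1/4)*(-2)**2) = 25 + (1/4 + (1/4)*4) = 25 + (1/4 + 1) = 25 + 5/4 = 105/4)
L(b(1, 4)) - 1*(-15496) = 105/4 - 1*(-15496) = 105/4 + 15496 = 62089/4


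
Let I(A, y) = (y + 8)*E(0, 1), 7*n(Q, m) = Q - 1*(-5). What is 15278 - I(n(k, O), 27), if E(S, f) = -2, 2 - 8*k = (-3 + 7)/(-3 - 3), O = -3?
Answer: 15348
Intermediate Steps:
k = ⅓ (k = ¼ - (-3 + 7)/(8*(-3 - 3)) = ¼ - 1/(2*(-6)) = ¼ - (-1)/(2*6) = ¼ - ⅛*(-⅔) = ¼ + 1/12 = ⅓ ≈ 0.33333)
n(Q, m) = 5/7 + Q/7 (n(Q, m) = (Q - 1*(-5))/7 = (Q + 5)/7 = (5 + Q)/7 = 5/7 + Q/7)
I(A, y) = -16 - 2*y (I(A, y) = (y + 8)*(-2) = (8 + y)*(-2) = -16 - 2*y)
15278 - I(n(k, O), 27) = 15278 - (-16 - 2*27) = 15278 - (-16 - 54) = 15278 - 1*(-70) = 15278 + 70 = 15348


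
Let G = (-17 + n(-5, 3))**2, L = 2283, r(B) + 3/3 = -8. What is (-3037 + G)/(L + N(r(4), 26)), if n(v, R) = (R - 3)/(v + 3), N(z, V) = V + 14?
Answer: -2748/2323 ≈ -1.1830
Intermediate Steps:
r(B) = -9 (r(B) = -1 - 8 = -9)
N(z, V) = 14 + V
n(v, R) = (-3 + R)/(3 + v)
G = 289 (G = (-17 + (-3 + 3)/(3 - 5))**2 = (-17 + 0/(-2))**2 = (-17 - 1/2*0)**2 = (-17 + 0)**2 = (-17)**2 = 289)
(-3037 + G)/(L + N(r(4), 26)) = (-3037 + 289)/(2283 + (14 + 26)) = -2748/(2283 + 40) = -2748/2323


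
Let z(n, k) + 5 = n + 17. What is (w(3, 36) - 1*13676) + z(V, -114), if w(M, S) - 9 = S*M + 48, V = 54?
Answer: -13445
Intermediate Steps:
z(n, k) = 12 + n (z(n, k) = -5 + (n + 17) = -5 + (17 + n) = 12 + n)
w(M, S) = 57 + M*S (w(M, S) = 9 + (S*M + 48) = 9 + (M*S + 48) = 9 + (48 + M*S) = 57 + M*S)
(w(3, 36) - 1*13676) + z(V, -114) = ((57 + 3*36) - 1*13676) + (12 + 54) = ((57 + 108) - 13676) + 66 = (165 - 13676) + 66 = -13511 + 66 = -13445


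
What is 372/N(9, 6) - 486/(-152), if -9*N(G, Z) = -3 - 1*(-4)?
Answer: -254205/76 ≈ -3344.8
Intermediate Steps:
N(G, Z) = -1/9 (N(G, Z) = -(-3 - 1*(-4))/9 = -(-3 + 4)/9 = -1/9*1 = -1/9)
372/N(9, 6) - 486/(-152) = 372/(-1/9) - 486/(-152) = 372*(-9) - 486*(-1/152) = -3348 + 243/76 = -254205/76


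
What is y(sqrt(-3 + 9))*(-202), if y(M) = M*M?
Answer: -1212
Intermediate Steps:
y(M) = M**2
y(sqrt(-3 + 9))*(-202) = (sqrt(-3 + 9))**2*(-202) = (sqrt(6))**2*(-202) = 6*(-202) = -1212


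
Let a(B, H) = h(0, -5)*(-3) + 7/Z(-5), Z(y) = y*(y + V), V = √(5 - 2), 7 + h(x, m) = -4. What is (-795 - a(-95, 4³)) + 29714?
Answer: 635485/22 - 7*√3/110 ≈ 28886.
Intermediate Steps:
h(x, m) = -11 (h(x, m) = -7 - 4 = -11)
V = √3 ≈ 1.7320
Z(y) = y*(y + √3)
a(B, H) = 33 + 7/(25 - 5*√3) (a(B, H) = -11*(-3) + 7/((-5*(-5 + √3))) = 33 + 7/(25 - 5*√3))
(-795 - a(-95, 4³)) + 29714 = (-795 - (733/22 + 7*√3/110)) + 29714 = (-795 + (-733/22 - 7*√3/110)) + 29714 = (-18223/22 - 7*√3/110) + 29714 = 635485/22 - 7*√3/110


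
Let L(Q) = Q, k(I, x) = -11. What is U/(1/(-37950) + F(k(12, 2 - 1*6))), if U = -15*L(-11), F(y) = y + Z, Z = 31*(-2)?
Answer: -6261750/2770351 ≈ -2.2603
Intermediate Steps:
Z = -62
F(y) = -62 + y (F(y) = y - 62 = -62 + y)
U = 165 (U = -15*(-11) = 165)
U/(1/(-37950) + F(k(12, 2 - 1*6))) = 165/(1/(-37950) + (-62 - 11)) = 165/(-1/37950 - 73) = 165/(-2770351/37950) = 165*(-37950/2770351) = -6261750/2770351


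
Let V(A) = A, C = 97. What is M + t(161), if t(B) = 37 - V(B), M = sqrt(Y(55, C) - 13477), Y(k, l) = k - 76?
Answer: -124 + I*sqrt(13498) ≈ -124.0 + 116.18*I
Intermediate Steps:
Y(k, l) = -76 + k
M = I*sqrt(13498) (M = sqrt((-76 + 55) - 13477) = sqrt(-21 - 13477) = sqrt(-13498) = I*sqrt(13498) ≈ 116.18*I)
t(B) = 37 - B
M + t(161) = I*sqrt(13498) + (37 - 1*161) = I*sqrt(13498) + (37 - 161) = I*sqrt(13498) - 124 = -124 + I*sqrt(13498)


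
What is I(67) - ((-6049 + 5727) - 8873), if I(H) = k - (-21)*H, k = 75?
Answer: 10677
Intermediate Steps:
I(H) = 75 + 21*H (I(H) = 75 - (-21)*H = 75 + 21*H)
I(67) - ((-6049 + 5727) - 8873) = (75 + 21*67) - ((-6049 + 5727) - 8873) = (75 + 1407) - (-322 - 8873) = 1482 - 1*(-9195) = 1482 + 9195 = 10677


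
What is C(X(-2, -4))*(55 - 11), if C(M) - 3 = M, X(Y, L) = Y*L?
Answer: 484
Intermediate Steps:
X(Y, L) = L*Y
C(M) = 3 + M
C(X(-2, -4))*(55 - 11) = (3 - 4*(-2))*(55 - 11) = (3 + 8)*44 = 11*44 = 484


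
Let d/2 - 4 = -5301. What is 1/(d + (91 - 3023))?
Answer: -1/13526 ≈ -7.3932e-5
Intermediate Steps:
d = -10594 (d = 8 + 2*(-5301) = 8 - 10602 = -10594)
1/(d + (91 - 3023)) = 1/(-10594 + (91 - 3023)) = 1/(-10594 - 2932) = 1/(-13526) = -1/13526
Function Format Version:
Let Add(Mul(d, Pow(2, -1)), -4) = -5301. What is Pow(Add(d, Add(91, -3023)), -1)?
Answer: Rational(-1, 13526) ≈ -7.3932e-5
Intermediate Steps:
d = -10594 (d = Add(8, Mul(2, -5301)) = Add(8, -10602) = -10594)
Pow(Add(d, Add(91, -3023)), -1) = Pow(Add(-10594, Add(91, -3023)), -1) = Pow(Add(-10594, -2932), -1) = Pow(-13526, -1) = Rational(-1, 13526)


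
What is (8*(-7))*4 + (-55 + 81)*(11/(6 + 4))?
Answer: -977/5 ≈ -195.40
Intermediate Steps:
(8*(-7))*4 + (-55 + 81)*(11/(6 + 4)) = -56*4 + 26*(11/10) = -224 + 26*(11*(⅒)) = -224 + 26*(11/10) = -224 + 143/5 = -977/5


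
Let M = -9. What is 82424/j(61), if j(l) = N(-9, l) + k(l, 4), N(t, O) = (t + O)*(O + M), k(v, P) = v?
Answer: 82424/2765 ≈ 29.810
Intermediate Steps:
N(t, O) = (-9 + O)*(O + t) (N(t, O) = (t + O)*(O - 9) = (O + t)*(-9 + O) = (-9 + O)*(O + t))
j(l) = 81 + l² - 17*l (j(l) = (l² - 9*l - 9*(-9) + l*(-9)) + l = (l² - 9*l + 81 - 9*l) + l = (81 + l² - 18*l) + l = 81 + l² - 17*l)
82424/j(61) = 82424/(81 + 61² - 17*61) = 82424/(81 + 3721 - 1037) = 82424/2765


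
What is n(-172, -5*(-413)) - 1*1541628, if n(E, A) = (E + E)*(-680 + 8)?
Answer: -1310460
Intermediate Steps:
n(E, A) = -1344*E (n(E, A) = (2*E)*(-672) = -1344*E)
n(-172, -5*(-413)) - 1*1541628 = -1344*(-172) - 1*1541628 = 231168 - 1541628 = -1310460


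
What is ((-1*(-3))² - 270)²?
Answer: 68121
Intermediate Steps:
((-1*(-3))² - 270)² = (3² - 270)² = (9 - 270)² = (-261)² = 68121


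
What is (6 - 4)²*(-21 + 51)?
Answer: 120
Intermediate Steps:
(6 - 4)²*(-21 + 51) = 2²*30 = 4*30 = 120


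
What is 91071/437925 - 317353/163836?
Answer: -41352034723/23915960100 ≈ -1.7291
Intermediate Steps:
91071/437925 - 317353/163836 = 91071*(1/437925) - 317353*1/163836 = 30357/145975 - 317353/163836 = -41352034723/23915960100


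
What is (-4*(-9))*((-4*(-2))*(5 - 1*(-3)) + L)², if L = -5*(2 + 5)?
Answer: 30276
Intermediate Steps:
L = -35 (L = -5*7 = -35)
(-4*(-9))*((-4*(-2))*(5 - 1*(-3)) + L)² = (-4*(-9))*((-4*(-2))*(5 - 1*(-3)) - 35)² = 36*(8*(5 + 3) - 35)² = 36*(8*8 - 35)² = 36*(64 - 35)² = 36*29² = 36*841 = 30276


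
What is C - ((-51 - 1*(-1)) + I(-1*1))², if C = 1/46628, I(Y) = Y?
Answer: -121279427/46628 ≈ -2601.0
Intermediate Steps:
C = 1/46628 ≈ 2.1446e-5
C - ((-51 - 1*(-1)) + I(-1*1))² = 1/46628 - ((-51 - 1*(-1)) - 1*1)² = 1/46628 - ((-51 + 1) - 1)² = 1/46628 - (-50 - 1)² = 1/46628 - 1*(-51)² = 1/46628 - 1*2601 = 1/46628 - 2601 = -121279427/46628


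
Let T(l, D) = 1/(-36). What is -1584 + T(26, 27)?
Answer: -57025/36 ≈ -1584.0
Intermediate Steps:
T(l, D) = -1/36
-1584 + T(26, 27) = -1584 - 1/36 = -57025/36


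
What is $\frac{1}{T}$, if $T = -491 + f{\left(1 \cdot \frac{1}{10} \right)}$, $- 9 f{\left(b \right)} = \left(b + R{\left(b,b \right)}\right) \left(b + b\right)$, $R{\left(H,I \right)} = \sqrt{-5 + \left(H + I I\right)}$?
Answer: $- \frac{9942795}{4881934489} + \frac{45 i \sqrt{489}}{4881934489} \approx -0.0020366 + 2.0383 \cdot 10^{-7} i$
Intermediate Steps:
$R{\left(H,I \right)} = \sqrt{-5 + H + I^{2}}$ ($R{\left(H,I \right)} = \sqrt{-5 + \left(H + I^{2}\right)} = \sqrt{-5 + H + I^{2}}$)
$f{\left(b \right)} = - \frac{2 b \left(b + \sqrt{-5 + b + b^{2}}\right)}{9}$ ($f{\left(b \right)} = - \frac{\left(b + \sqrt{-5 + b + b^{2}}\right) \left(b + b\right)}{9} = - \frac{\left(b + \sqrt{-5 + b + b^{2}}\right) 2 b}{9} = - \frac{2 b \left(b + \sqrt{-5 + b + b^{2}}\right)}{9}$)
$T = - \frac{220951}{450} - \frac{i \sqrt{489}}{450}$ ($T = -491 - \frac{2 \cdot 1 \cdot \frac{1}{10} \left(1 \cdot \frac{1}{10} + \sqrt{-5 + 1 \cdot \frac{1}{10} + \left(1 \cdot \frac{1}{10}\right)^{2}}\right)}{9} = -491 - \frac{\frac{1}{10} + \sqrt{-5 + \frac{1}{10} + \left(\frac{1}{10}\right)^{2}}}{45} = -491 - \frac{\frac{1}{10} + \sqrt{-5 + \frac{1}{10} + \frac{1}{100}}}{45} = -491 - \frac{\frac{1}{10} + \sqrt{- \frac{489}{100}}}{45} = -491 - \frac{\frac{1}{10} + \frac{i \sqrt{489}}{10}}{45} = -491 - \left(\frac{1}{450} + \frac{i \sqrt{489}}{450}\right) = - \frac{220951}{450} - \frac{i \sqrt{489}}{450} \approx -491.0 - 0.049141 i$)
$\frac{1}{T} = \frac{1}{- \frac{220951}{450} - \frac{i \sqrt{489}}{450}}$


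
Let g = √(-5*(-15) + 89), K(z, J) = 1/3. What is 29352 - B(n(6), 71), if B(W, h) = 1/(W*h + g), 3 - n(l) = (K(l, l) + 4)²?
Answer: 1491572410809/50816720 + 81*√41/50816720 ≈ 29352.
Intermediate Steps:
K(z, J) = ⅓ (K(z, J) = 1*(⅓) = ⅓)
n(l) = -142/9 (n(l) = 3 - (⅓ + 4)² = 3 - (13/3)² = 3 - 1*169/9 = 3 - 169/9 = -142/9)
g = 2*√41 (g = √(75 + 89) = √164 = 2*√41 ≈ 12.806)
B(W, h) = 1/(2*√41 + W*h) (B(W, h) = 1/(W*h + 2*√41) = 1/(2*√41 + W*h))
29352 - B(n(6), 71) = 29352 - 1/(2*√41 - 142/9*71) = 29352 - 1/(2*√41 - 10082/9) = 29352 - 1/(-10082/9 + 2*√41)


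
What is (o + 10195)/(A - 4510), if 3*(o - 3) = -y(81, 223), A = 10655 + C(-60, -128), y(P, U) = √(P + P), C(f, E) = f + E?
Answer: 10198/5957 - 3*√2/5957 ≈ 1.7112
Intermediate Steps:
C(f, E) = E + f
y(P, U) = √2*√P (y(P, U) = √(2*P) = √2*√P)
A = 10467 (A = 10655 + (-128 - 60) = 10655 - 188 = 10467)
o = 3 - 3*√2 (o = 3 + (-√2*√81)/3 = 3 + (-√2*9)/3 = 3 + (-9*√2)/3 = 3 - 3*√2 ≈ -1.2426)
(o + 10195)/(A - 4510) = ((3 - 3*√2) + 10195)/(10467 - 4510) = (10198 - 3*√2)/5957 = (10198 - 3*√2)*(1/5957) = 10198/5957 - 3*√2/5957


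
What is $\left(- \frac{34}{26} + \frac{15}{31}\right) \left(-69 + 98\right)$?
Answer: $- \frac{9628}{403} \approx -23.891$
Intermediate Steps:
$\left(- \frac{34}{26} + \frac{15}{31}\right) \left(-69 + 98\right) = \left(\left(-34\right) \frac{1}{26} + 15 \cdot \frac{1}{31}\right) 29 = \left(- \frac{17}{13} + \frac{15}{31}\right) 29 = \left(- \frac{332}{403}\right) 29 = - \frac{9628}{403}$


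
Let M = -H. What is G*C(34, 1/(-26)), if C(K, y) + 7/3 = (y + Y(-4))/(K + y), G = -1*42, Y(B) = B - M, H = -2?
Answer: 93128/883 ≈ 105.47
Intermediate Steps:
M = 2 (M = -1*(-2) = 2)
Y(B) = -2 + B (Y(B) = B - 1*2 = B - 2 = -2 + B)
G = -42
C(K, y) = -7/3 + (-6 + y)/(K + y) (C(K, y) = -7/3 + (y + (-2 - 4))/(K + y) = -7/3 + (y - 6)/(K + y) = -7/3 + (-6 + y)/(K + y))
G*C(34, 1/(-26)) = -14*(-18 - 7*34 - 4/(-26))/(34 + 1/(-26)) = -14*(-18 - 238 - 4*(-1/26))/(34 - 1/26) = -14*(-18 - 238 + 2/13)/883/26 = -14*26*(-3326)/(883*13) = -42*(-6652/2649) = 93128/883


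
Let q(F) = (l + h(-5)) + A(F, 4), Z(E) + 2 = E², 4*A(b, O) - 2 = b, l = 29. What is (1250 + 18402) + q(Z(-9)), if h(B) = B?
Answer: 78785/4 ≈ 19696.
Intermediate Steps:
A(b, O) = ½ + b/4
Z(E) = -2 + E²
q(F) = 49/2 + F/4 (q(F) = (29 - 5) + (½ + F/4) = 24 + (½ + F/4) = 49/2 + F/4)
(1250 + 18402) + q(Z(-9)) = (1250 + 18402) + (49/2 + (-2 + (-9)²)/4) = 19652 + (49/2 + (-2 + 81)/4) = 19652 + (49/2 + (¼)*79) = 19652 + (49/2 + 79/4) = 19652 + 177/4 = 78785/4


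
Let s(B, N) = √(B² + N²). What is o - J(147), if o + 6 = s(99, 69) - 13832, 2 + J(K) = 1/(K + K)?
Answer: -4067785/294 + 3*√1618 ≈ -13715.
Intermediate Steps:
J(K) = -2 + 1/(2*K) (J(K) = -2 + 1/(K + K) = -2 + 1/(2*K))
o = -13838 + 3*√1618 (o = -6 + (√(99² + 69²) - 13832) = -6 + (√(9801 + 4761) - 13832) = -6 + (√14562 - 13832) = -6 + (3*√1618 - 13832) = -6 + (-13832 + 3*√1618) = -13838 + 3*√1618 ≈ -13717.)
o - J(147) = (-13838 + 3*√1618) - (-2 + (½)/147) = (-13838 + 3*√1618) - (-2 + (½)*(1/147)) = (-13838 + 3*√1618) - (-2 + 1/294) = (-13838 + 3*√1618) - 1*(-587/294) = (-13838 + 3*√1618) + 587/294 = -4067785/294 + 3*√1618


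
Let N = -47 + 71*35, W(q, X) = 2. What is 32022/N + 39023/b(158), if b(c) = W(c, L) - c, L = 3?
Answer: -45071321/190164 ≈ -237.01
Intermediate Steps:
b(c) = 2 - c
N = 2438 (N = -47 + 2485 = 2438)
32022/N + 39023/b(158) = 32022/2438 + 39023/(2 - 1*158) = 32022*(1/2438) + 39023/(2 - 158) = 16011/1219 + 39023/(-156) = 16011/1219 + 39023*(-1/156) = 16011/1219 - 39023/156 = -45071321/190164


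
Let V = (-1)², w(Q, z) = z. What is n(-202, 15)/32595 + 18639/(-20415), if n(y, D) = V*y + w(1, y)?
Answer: -41052391/44361795 ≈ -0.92540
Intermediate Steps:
V = 1
n(y, D) = 2*y (n(y, D) = 1*y + y = y + y = 2*y)
n(-202, 15)/32595 + 18639/(-20415) = (2*(-202))/32595 + 18639/(-20415) = -404*1/32595 + 18639*(-1/20415) = -404/32595 - 6213/6805 = -41052391/44361795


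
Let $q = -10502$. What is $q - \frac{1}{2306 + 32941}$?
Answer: $- \frac{370163995}{35247} \approx -10502.0$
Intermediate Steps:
$q - \frac{1}{2306 + 32941} = -10502 - \frac{1}{2306 + 32941} = -10502 - \frac{1}{35247} = - \frac{370163995}{35247}$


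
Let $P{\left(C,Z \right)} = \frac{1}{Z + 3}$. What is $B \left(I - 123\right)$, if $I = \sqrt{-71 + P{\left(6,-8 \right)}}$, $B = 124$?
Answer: $-15252 + \frac{248 i \sqrt{445}}{5} \approx -15252.0 + 1046.3 i$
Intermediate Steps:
$P{\left(C,Z \right)} = \frac{1}{3 + Z}$
$I = \frac{2 i \sqrt{445}}{5}$ ($I = \sqrt{-71 + \frac{1}{3 - 8}} = \sqrt{-71 + \frac{1}{-5}} = \sqrt{-71 - \frac{1}{5}} = \sqrt{- \frac{356}{5}} = \frac{2 i \sqrt{445}}{5} \approx 8.438 i$)
$B \left(I - 123\right) = 124 \left(\frac{2 i \sqrt{445}}{5} - 123\right) = 124 \left(-123 + \frac{2 i \sqrt{445}}{5}\right) = -15252 + \frac{248 i \sqrt{445}}{5}$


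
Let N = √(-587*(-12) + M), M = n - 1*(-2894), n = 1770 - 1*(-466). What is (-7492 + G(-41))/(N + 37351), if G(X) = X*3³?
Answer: -321181249/1395085027 + 8599*√12174/1395085027 ≈ -0.22954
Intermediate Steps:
n = 2236 (n = 1770 + 466 = 2236)
M = 5130 (M = 2236 - 1*(-2894) = 2236 + 2894 = 5130)
N = √12174 (N = √(-587*(-12) + 5130) = √(7044 + 5130) = √12174 ≈ 110.34)
G(X) = 27*X (G(X) = X*27 = 27*X)
(-7492 + G(-41))/(N + 37351) = (-7492 + 27*(-41))/(√12174 + 37351) = (-7492 - 1107)/(37351 + √12174) = -8599/(37351 + √12174)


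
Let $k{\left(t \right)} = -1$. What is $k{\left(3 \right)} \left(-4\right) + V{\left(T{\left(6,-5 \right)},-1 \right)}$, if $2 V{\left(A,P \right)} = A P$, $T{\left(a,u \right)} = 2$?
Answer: $3$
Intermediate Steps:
$V{\left(A,P \right)} = \frac{A P}{2}$
$k{\left(3 \right)} \left(-4\right) + V{\left(T{\left(6,-5 \right)},-1 \right)} = \left(-1\right) \left(-4\right) + \frac{1}{2} \cdot 2 \left(-1\right) = 4 - 1 = 3$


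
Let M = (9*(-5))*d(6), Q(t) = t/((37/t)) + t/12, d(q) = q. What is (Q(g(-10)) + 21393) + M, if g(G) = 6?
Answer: 1563211/74 ≈ 21124.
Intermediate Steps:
Q(t) = t/12 + t²/37 (Q(t) = t*(t/37) + t*(1/12) = t²/37 + t/12 = t/12 + t²/37)
M = -270 (M = (9*(-5))*6 = -45*6 = -270)
(Q(g(-10)) + 21393) + M = ((1/444)*6*(37 + 12*6) + 21393) - 270 = ((1/444)*6*(37 + 72) + 21393) - 270 = ((1/444)*6*109 + 21393) - 270 = (109/74 + 21393) - 270 = 1583191/74 - 270 = 1563211/74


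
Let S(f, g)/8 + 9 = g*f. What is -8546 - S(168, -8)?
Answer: 2278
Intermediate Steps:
S(f, g) = -72 + 8*f*g (S(f, g) = -72 + 8*(g*f) = -72 + 8*(f*g) = -72 + 8*f*g)
-8546 - S(168, -8) = -8546 - (-72 + 8*168*(-8)) = -8546 - (-72 - 10752) = -8546 - 1*(-10824) = -8546 + 10824 = 2278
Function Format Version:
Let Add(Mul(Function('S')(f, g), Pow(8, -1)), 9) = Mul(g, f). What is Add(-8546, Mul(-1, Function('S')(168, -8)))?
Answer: 2278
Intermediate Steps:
Function('S')(f, g) = Add(-72, Mul(8, f, g)) (Function('S')(f, g) = Add(-72, Mul(8, Mul(g, f))) = Add(-72, Mul(8, Mul(f, g))) = Add(-72, Mul(8, f, g)))
Add(-8546, Mul(-1, Function('S')(168, -8))) = Add(-8546, Mul(-1, Add(-72, Mul(8, 168, -8)))) = Add(-8546, Mul(-1, Add(-72, -10752))) = Add(-8546, Mul(-1, -10824)) = Add(-8546, 10824) = 2278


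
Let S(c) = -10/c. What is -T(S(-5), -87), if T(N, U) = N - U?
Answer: -89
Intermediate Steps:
-T(S(-5), -87) = -(-10/(-5) - 1*(-87)) = -(-10*(-⅕) + 87) = -(2 + 87) = -1*89 = -89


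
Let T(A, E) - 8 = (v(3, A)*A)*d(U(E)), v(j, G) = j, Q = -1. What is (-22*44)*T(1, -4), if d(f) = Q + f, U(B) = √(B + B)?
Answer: -4840 - 5808*I*√2 ≈ -4840.0 - 8213.8*I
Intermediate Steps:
U(B) = √2*√B (U(B) = √(2*B) = √2*√B)
d(f) = -1 + f
T(A, E) = 8 + 3*A*(-1 + √2*√E) (T(A, E) = 8 + (3*A)*(-1 + √2*√E) = 8 + 3*A*(-1 + √2*√E))
(-22*44)*T(1, -4) = (-22*44)*(8 + 3*1*(-1 + √2*√(-4))) = -968*(8 + 3*1*(-1 + √2*(2*I))) = -968*(8 + 3*1*(-1 + 2*I*√2)) = -968*(8 + (-3 + 6*I*√2)) = -968*(5 + 6*I*√2) = -4840 - 5808*I*√2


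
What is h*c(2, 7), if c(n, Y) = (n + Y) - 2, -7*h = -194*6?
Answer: 1164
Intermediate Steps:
h = 1164/7 (h = -(-194)*6/7 = -⅐*(-1164) = 1164/7 ≈ 166.29)
c(n, Y) = -2 + Y + n (c(n, Y) = (Y + n) - 2 = -2 + Y + n)
h*c(2, 7) = 1164*(-2 + 7 + 2)/7 = (1164/7)*7 = 1164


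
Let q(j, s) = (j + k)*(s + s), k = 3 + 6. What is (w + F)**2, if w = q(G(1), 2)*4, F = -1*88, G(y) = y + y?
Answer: 7744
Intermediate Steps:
G(y) = 2*y
k = 9
q(j, s) = 2*s*(9 + j) (q(j, s) = (j + 9)*(s + s) = (9 + j)*(2*s) = 2*s*(9 + j))
F = -88
w = 176 (w = (2*2*(9 + 2*1))*4 = (2*2*(9 + 2))*4 = (2*2*11)*4 = 44*4 = 176)
(w + F)**2 = (176 - 88)**2 = 88**2 = 7744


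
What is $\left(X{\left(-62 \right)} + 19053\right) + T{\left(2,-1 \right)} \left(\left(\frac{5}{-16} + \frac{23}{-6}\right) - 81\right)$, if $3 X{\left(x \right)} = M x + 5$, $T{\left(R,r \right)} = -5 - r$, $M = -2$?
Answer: $\frac{233239}{12} \approx 19437.0$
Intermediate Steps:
$X{\left(x \right)} = \frac{5}{3} - \frac{2 x}{3}$ ($X{\left(x \right)} = \frac{- 2 x + 5}{3} = \frac{5 - 2 x}{3} = \frac{5}{3} - \frac{2 x}{3}$)
$\left(X{\left(-62 \right)} + 19053\right) + T{\left(2,-1 \right)} \left(\left(\frac{5}{-16} + \frac{23}{-6}\right) - 81\right) = \left(\left(\frac{5}{3} - - \frac{124}{3}\right) + 19053\right) + \left(-5 - -1\right) \left(\left(\frac{5}{-16} + \frac{23}{-6}\right) - 81\right) = \left(\left(\frac{5}{3} + \frac{124}{3}\right) + 19053\right) + \left(-5 + 1\right) \left(\left(5 \left(- \frac{1}{16}\right) + 23 \left(- \frac{1}{6}\right)\right) - 81\right) = \left(43 + 19053\right) - 4 \left(\left(- \frac{5}{16} - \frac{23}{6}\right) - 81\right) = 19096 - 4 \left(- \frac{199}{48} - 81\right) = 19096 - - \frac{4087}{12} = 19096 + \frac{4087}{12} = \frac{233239}{12}$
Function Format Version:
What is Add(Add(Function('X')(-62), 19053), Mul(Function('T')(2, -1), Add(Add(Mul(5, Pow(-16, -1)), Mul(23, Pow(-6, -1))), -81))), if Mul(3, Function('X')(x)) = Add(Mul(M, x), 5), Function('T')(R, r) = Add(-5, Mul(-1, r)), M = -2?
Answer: Rational(233239, 12) ≈ 19437.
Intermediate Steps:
Function('X')(x) = Add(Rational(5, 3), Mul(Rational(-2, 3), x)) (Function('X')(x) = Mul(Rational(1, 3), Add(Mul(-2, x), 5)) = Mul(Rational(1, 3), Add(5, Mul(-2, x))) = Add(Rational(5, 3), Mul(Rational(-2, 3), x)))
Add(Add(Function('X')(-62), 19053), Mul(Function('T')(2, -1), Add(Add(Mul(5, Pow(-16, -1)), Mul(23, Pow(-6, -1))), -81))) = Add(Add(Add(Rational(5, 3), Mul(Rational(-2, 3), -62)), 19053), Mul(Add(-5, Mul(-1, -1)), Add(Add(Mul(5, Pow(-16, -1)), Mul(23, Pow(-6, -1))), -81))) = Add(Add(Add(Rational(5, 3), Rational(124, 3)), 19053), Mul(Add(-5, 1), Add(Add(Mul(5, Rational(-1, 16)), Mul(23, Rational(-1, 6))), -81))) = Add(Add(43, 19053), Mul(-4, Add(Add(Rational(-5, 16), Rational(-23, 6)), -81))) = Add(19096, Mul(-4, Add(Rational(-199, 48), -81))) = Add(19096, Mul(-4, Rational(-4087, 48))) = Add(19096, Rational(4087, 12)) = Rational(233239, 12)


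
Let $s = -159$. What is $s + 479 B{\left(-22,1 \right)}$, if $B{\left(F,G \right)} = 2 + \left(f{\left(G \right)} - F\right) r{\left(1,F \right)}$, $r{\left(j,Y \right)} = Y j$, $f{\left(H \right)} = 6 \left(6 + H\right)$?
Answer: $-673633$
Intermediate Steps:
$f{\left(H \right)} = 36 + 6 H$
$B{\left(F,G \right)} = 2 + F \left(36 - F + 6 G\right)$ ($B{\left(F,G \right)} = 2 + \left(\left(36 + 6 G\right) - F\right) F 1 = 2 + \left(36 - F + 6 G\right) F = 2 + F \left(36 - F + 6 G\right)$)
$s + 479 B{\left(-22,1 \right)} = -159 + 479 \left(2 - \left(-22\right)^{2} + 6 \left(-22\right) \left(6 + 1\right)\right) = -159 + 479 \left(2 - 484 + 6 \left(-22\right) 7\right) = -159 + 479 \left(2 - 484 - 924\right) = -159 + 479 \left(-1406\right) = -159 - 673474 = -673633$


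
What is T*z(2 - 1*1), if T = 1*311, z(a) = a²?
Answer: 311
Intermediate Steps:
T = 311
T*z(2 - 1*1) = 311*(2 - 1*1)² = 311*(2 - 1)² = 311*1² = 311*1 = 311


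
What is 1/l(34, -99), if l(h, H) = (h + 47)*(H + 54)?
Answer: -1/3645 ≈ -0.00027435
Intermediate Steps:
l(h, H) = (47 + h)*(54 + H)
1/l(34, -99) = 1/(2538 + 47*(-99) + 54*34 - 99*34) = 1/(2538 - 4653 + 1836 - 3366) = 1/(-3645) = -1/3645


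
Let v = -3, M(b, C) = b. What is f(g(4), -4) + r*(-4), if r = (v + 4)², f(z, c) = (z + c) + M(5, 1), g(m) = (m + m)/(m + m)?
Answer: -2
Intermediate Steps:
g(m) = 1 (g(m) = (2*m)/((2*m)) = (2*m)*(1/(2*m)) = 1)
f(z, c) = 5 + c + z (f(z, c) = (z + c) + 5 = (c + z) + 5 = 5 + c + z)
r = 1 (r = (-3 + 4)² = 1² = 1)
f(g(4), -4) + r*(-4) = (5 - 4 + 1) + 1*(-4) = 2 - 4 = -2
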